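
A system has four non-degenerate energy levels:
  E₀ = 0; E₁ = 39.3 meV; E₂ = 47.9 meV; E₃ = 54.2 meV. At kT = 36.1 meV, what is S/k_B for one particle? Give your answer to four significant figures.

1.179

Eᵢ/kT = 0, 1.08864, 1.32687, 1.50139.
Z = Σ e^(−Eᵢ/kT) = e^(−0) + e^(−1.08864) + e^(−1.32687) + e^(−1.50139) = 1.00000 + 0.336674 + 0.265306 + 0.222820 = 1.82480.
⟨E⟩ = Σ EᵢPᵢ = 20.8331 meV.
S/k_B = ln Z + ⟨E⟩/kT = ln(1.82480) + 20.8331/36.1 = 0.601470 + 0.577094 = 1.179.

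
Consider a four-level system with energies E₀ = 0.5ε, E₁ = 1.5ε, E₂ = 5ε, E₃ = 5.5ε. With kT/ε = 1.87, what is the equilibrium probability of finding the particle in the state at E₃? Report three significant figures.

0.0395

Eᵢ/kT = 0.26738, 0.80214, 2.6738, 2.9412.
Z = Σ e^(−Eᵢ/kT) = e^(−0.26738) + e^(−0.80214) + e^(−2.6738) + e^(−2.9412) = 0.76538 + 0.44837 + 0.068990 + 0.052802 = 1.3355.
P₃ = e^(−E₃/kT) / Z = 0.052802/1.3355 = 0.0395.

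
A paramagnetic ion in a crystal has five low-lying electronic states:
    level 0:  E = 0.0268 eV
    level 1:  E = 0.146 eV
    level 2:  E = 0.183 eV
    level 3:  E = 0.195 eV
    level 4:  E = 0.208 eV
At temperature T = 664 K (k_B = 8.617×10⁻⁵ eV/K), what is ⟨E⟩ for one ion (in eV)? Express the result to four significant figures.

k_BT = 8.617×10⁻⁵ × 664 K = 0.0572169 eV.
Eᵢ/kT = 0.468393, 2.55169, 3.19836, 3.40808, 3.63529.
Z = Σ e^(−Eᵢ/kT) = e^(−0.468393) + e^(−2.55169) + e^(−3.19836) + e^(−3.40808) + e^(−3.63529) = 0.626007 + 0.0779498 + 0.0408291 + 0.0331047 + 0.0263763 = 0.804267.
⟨E⟩ = Σ Eᵢ e^(−Eᵢ/kT) / Z = (0.0268·0.626007 + 0.146·0.0779498 + 0.183·0.0408291 + 0.195·0.0331047 + 0.208·0.0263763) / 0.804267 = 0.05915 eV.

0.05915 eV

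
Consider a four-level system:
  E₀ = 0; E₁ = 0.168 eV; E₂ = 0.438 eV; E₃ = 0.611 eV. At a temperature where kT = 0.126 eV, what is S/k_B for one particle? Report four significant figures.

Eᵢ/kT = 0, 1.33333, 3.47619, 4.84921.
Z = Σ e^(−Eᵢ/kT) = e^(−0) + e^(−1.33333) + e^(−3.47619) + e^(−4.84921) = 1.00000 + 0.263598 + 0.0309250 + 0.00783456 = 1.30236.
⟨E⟩ = Σ EᵢPᵢ = 0.0480793 eV.
S/k_B = ln Z + ⟨E⟩/kT = ln(1.30236) + 0.0480793/0.126 = 0.264178 + 0.381582 = 0.6458.

0.6458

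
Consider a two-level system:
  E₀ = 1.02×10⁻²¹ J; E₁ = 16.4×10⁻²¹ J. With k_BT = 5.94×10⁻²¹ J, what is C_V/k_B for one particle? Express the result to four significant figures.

Eᵢ/kT = 0.171717, 2.76094.
Z = Σ e^(−Eᵢ/kT) = e^(−0.171717) + e^(−2.76094) = 0.842217 + 0.0632323 = 0.905449.
⟨E⟩ = 2.09407, ⟨E²⟩ = 19.7506.
C_V/k_B = (⟨E²⟩ − ⟨E⟩²)/(kT)² = (19.7506 − 4.38513)/35.2836 = 0.4355.

0.4355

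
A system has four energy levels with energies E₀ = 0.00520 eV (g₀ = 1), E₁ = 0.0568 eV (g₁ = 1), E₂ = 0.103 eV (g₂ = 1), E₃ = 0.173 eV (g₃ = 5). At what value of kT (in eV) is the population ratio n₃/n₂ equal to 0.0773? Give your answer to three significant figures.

n₃/n₂ = (g₃/g₂) exp[−(E₃−E₂)/kT] = 0.0773.
⇒ (E₃−E₂)/kT = ln((5/1)/0.0773) = ln(64.683) = 4.1695.
kT = 0.070 eV / 4.1695 = 0.0168 eV.

0.0168 eV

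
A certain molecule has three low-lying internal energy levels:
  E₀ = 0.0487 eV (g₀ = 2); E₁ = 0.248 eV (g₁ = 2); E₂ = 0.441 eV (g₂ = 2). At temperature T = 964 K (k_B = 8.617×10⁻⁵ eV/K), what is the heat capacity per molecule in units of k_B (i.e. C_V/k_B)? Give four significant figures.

k_BT = 8.617×10⁻⁵ × 964 K = 0.0830679 eV.
Eᵢ/kT = 0.586267, 2.98551, 5.30891.
Z = Σ gᵢe^(−Eᵢ/kT) = 2·e^(−0.586267) + 2·e^(−2.98551) + 2·e^(−5.30891) = 1.11280 + 0.101027 + 0.00989463 = 1.22372.
⟨E⟩ = 0.0683258 eV, ⟨E²⟩ = 0.00880683 eV².
C_V/k_B = (⟨E²⟩ − ⟨E⟩²)/(kT)² = (0.00880683 − 0.00466841)/0.00690028 = 0.5997.

0.5997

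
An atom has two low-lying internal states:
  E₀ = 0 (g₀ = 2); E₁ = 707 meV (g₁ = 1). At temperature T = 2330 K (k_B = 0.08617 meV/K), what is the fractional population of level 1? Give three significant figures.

k_BT = 0.08617 × 2330 K = 200.78 meV.
Eᵢ/kT = 0, 3.5213.
Z = Σ gᵢe^(−Eᵢ/kT) = 2·e^(−0) + 1·e^(−3.5213) = 2.0000 + 0.029561 = 2.0296.
P₁ = g₁ e^(−E₁/kT) / Z = 0.029561/2.0296 = 0.0146.

0.0146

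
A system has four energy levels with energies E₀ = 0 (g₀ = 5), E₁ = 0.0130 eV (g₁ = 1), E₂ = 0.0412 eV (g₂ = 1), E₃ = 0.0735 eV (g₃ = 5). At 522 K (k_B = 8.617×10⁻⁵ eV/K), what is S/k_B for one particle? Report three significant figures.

k_BT = 8.617×10⁻⁵ × 522 K = 0.044981 eV.
Eᵢ/kT = 0, 0.28901, 0.91594, 1.6340.
Z = Σ gᵢe^(−Eᵢ/kT) = 5·e^(−0) + 1·e^(−0.28901) + 1·e^(−0.91594) + 5·e^(−1.6340) = 5.0000 + 0.74900 + 0.40014 + 0.97574 = 7.1249.
⟨E⟩ = Σ EᵢPᵢ = 0.013746 eV.
S/k_B = ln Z + ⟨E⟩/kT = ln(7.1249) + 0.013746/0.044981 = 1.9636 + 0.30560 = 2.27.

2.27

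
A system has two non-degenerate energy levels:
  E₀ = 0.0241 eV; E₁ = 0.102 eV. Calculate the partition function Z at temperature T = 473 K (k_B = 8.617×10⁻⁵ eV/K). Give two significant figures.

k_BT = 8.617×10⁻⁵ × 473 K = 0.04076 eV.
Eᵢ/kT = 0.5913, 2.502.
Z = Σ e^(−Eᵢ/kT) = e^(−0.5913) + e^(−2.502) = 0.5536 + 0.08192 = 0.6355.

Z = 0.64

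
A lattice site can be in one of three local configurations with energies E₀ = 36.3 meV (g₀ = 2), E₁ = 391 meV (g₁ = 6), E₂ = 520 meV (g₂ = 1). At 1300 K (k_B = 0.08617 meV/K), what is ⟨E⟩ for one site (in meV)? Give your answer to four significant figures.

78.73 meV

k_BT = 0.08617 × 1300 K = 112.021 meV.
Eᵢ/kT = 0.324046, 3.49042, 4.64199.
Z = Σ gᵢe^(−Eᵢ/kT) = 2·e^(−0.324046) + 6·e^(−3.49042) + 1·e^(−4.64199) = 1.44643 + 0.182928 + 0.00963850 = 1.63900.
⟨E⟩ = Σ Eᵢ gᵢe^(−Eᵢ/kT) / Z = (36.3·1.44643 + 391·0.182928 + 520·0.00963850) / 1.63900 = 78.73 meV.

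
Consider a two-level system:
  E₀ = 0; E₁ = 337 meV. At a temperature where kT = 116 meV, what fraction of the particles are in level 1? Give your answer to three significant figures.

0.0519

Eᵢ/kT = 0, 2.9052.
Z = Σ e^(−Eᵢ/kT) = e^(−0) + e^(−2.9052) = 1.0000 + 0.054738 = 1.0547.
P₁ = e^(−E₁/kT) / Z = 0.054738/1.0547 = 0.0519.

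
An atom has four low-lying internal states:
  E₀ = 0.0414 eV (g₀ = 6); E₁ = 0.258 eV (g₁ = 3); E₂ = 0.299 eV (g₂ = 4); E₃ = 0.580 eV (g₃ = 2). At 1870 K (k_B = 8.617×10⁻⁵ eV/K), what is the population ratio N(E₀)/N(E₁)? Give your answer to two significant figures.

7.7

k_BT = 8.617×10⁻⁵ × 1870 K = 0.1611 eV.
n₀/n₁ = (g₀/g₁) exp[−(E₀−E₁)/kT] = (6/3) × exp(−(-0.2166 eV)/(0.1611 eV)) = (6/3) × exp(1.345) = 7.7.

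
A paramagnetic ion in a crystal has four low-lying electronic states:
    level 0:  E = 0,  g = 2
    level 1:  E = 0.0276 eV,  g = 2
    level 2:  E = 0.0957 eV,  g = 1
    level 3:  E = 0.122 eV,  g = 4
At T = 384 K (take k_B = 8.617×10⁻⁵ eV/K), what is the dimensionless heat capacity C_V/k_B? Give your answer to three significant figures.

k_BT = 8.617×10⁻⁵ × 384 K = 0.033089 eV.
Eᵢ/kT = 0, 0.83411, 2.8922, 3.6870.
Z = Σ gᵢe^(−Eᵢ/kT) = 2·e^(−0) + 2·e^(−0.83411) + 1·e^(−2.8922) + 4·e^(−3.6870) = 2.0000 + 0.86852 + 0.055454 + 0.10019 = 3.0242.
⟨E⟩ = 0.013723 eV, ⟨E²⟩ = 0.00087981 eV².
C_V/k_B = (⟨E²⟩ − ⟨E⟩²)/(kT)² = (0.00087981 − 0.00018832)/0.0010949 = 0.632.

0.632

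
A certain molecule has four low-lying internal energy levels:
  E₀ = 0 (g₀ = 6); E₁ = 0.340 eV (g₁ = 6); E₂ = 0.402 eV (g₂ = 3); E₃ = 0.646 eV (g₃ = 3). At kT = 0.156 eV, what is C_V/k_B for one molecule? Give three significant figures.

0.693

Eᵢ/kT = 0, 2.1795, 2.5769, 4.1410.
Z = Σ gᵢe^(−Eᵢ/kT) = 6·e^(−0) + 6·e^(−2.1795) + 3·e^(−2.5769) + 3·e^(−4.1410) = 6.0000 + 0.67859 + 0.22803 + 0.047721 = 6.9543.
⟨E⟩ = 0.050791 eV, ⟨E²⟩ = 0.019443 eV².
C_V/k_B = (⟨E²⟩ − ⟨E⟩²)/(kT)² = (0.019443 − 0.0025797)/0.024336 = 0.693.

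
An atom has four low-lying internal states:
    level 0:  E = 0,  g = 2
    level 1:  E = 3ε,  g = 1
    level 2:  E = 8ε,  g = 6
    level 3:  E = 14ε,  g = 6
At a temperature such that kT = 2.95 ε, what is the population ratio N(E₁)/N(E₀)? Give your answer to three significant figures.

0.181

n₁/n₀ = (g₁/g₀) exp[−(E₁−E₀)/kT] = (1/2) × exp(−(3ε)/(2.95ε)) = (1/2) × exp(-1.0169) = 0.181.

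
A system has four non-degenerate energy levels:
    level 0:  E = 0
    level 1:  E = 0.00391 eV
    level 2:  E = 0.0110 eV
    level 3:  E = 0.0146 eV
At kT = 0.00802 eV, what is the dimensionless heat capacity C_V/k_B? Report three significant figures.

0.356

Eᵢ/kT = 0, 0.48753, 1.3716, 1.8204.
Z = Σ e^(−Eᵢ/kT) = e^(−0) + e^(−0.48753) + e^(−1.3716) + e^(−1.8204) = 1.0000 + 0.61414 + 0.25370 + 0.16196 = 2.0298.
⟨E⟩ = 0.0037228 eV, ⟨E²⟩ = 0.000036757 eV².
C_V/k_B = (⟨E²⟩ − ⟨E⟩²)/(kT)² = (0.000036757 − 0.000013859)/0.000064320 = 0.356.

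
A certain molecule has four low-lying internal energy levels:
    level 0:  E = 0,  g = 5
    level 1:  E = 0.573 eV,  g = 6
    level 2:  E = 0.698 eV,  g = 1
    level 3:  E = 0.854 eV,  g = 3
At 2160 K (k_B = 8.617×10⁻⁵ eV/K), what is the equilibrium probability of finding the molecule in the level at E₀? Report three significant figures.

0.938

k_BT = 8.617×10⁻⁵ × 2160 K = 0.18613 eV.
Eᵢ/kT = 0, 3.0785, 3.7501, 4.5882.
Z = Σ gᵢe^(−Eᵢ/kT) = 5·e^(−0) + 6·e^(−3.0785) + 1·e^(−3.7501) + 3·e^(−4.5882) = 5.0000 + 0.27617 + 0.023515 + 0.030513 = 5.3302.
P₀ = g₀ e^(−E₀/kT) / Z = 5.0000/5.3302 = 0.938.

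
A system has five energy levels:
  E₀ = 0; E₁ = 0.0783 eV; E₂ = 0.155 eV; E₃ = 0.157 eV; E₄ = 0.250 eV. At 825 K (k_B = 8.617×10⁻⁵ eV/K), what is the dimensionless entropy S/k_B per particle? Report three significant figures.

k_BT = 8.617×10⁻⁵ × 825 K = 0.071090 eV.
Eᵢ/kT = 0, 1.1014, 2.1803, 2.2085, 3.5167.
Z = Σ e^(−Eᵢ/kT) = e^(−0) + e^(−1.1014) + e^(−2.1803) + e^(−2.2085) + e^(−3.5167) = 1.0000 + 0.33241 + 0.11301 + 0.10987 + 0.029697 = 1.5850.
⟨E⟩ = Σ EᵢPᵢ = 0.043040 eV.
S/k_B = ln Z + ⟨E⟩/kT = ln(1.5850) + 0.043040/0.071090 = 0.46058 + 0.60543 = 1.07.

1.07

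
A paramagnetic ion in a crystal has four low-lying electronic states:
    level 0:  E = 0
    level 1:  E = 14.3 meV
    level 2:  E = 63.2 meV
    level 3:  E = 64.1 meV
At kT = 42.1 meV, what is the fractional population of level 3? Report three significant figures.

Eᵢ/kT = 0, 0.33967, 1.5012, 1.5226.
Z = Σ e^(−Eᵢ/kT) = e^(−0) + e^(−0.33967) + e^(−1.5012) + e^(−1.5226) = 1.0000 + 0.71201 + 0.22286 + 0.21814 = 2.1530.
P₃ = e^(−E₃/kT) / Z = 0.21814/2.1530 = 0.101.

0.101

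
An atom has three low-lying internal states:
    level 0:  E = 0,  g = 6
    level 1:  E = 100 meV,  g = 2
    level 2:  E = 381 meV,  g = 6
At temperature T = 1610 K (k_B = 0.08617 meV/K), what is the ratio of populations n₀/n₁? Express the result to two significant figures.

6.2

k_BT = 0.08617 × 1610 K = 138.7 meV.
n₀/n₁ = (g₀/g₁) exp[−(E₀−E₁)/kT] = (6/2) × exp(−(-100 meV)/(138.7 meV)) = (6/2) × exp(0.7210) = 6.2.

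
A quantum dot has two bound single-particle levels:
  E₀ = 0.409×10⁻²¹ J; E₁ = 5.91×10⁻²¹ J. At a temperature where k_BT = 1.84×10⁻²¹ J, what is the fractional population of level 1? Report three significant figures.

0.0479

Eᵢ/kT = 0.22228, 3.2120.
Z = Σ e^(−Eᵢ/kT) = e^(−0.22228) + e^(−3.2120) = 0.80069 + 0.040276 = 0.84097.
P₁ = e^(−E₁/kT) / Z = 0.040276/0.84097 = 0.0479.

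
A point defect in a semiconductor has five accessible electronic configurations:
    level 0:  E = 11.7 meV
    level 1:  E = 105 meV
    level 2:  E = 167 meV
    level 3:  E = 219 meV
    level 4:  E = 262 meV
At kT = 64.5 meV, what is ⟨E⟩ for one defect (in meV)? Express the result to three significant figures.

47.4 meV

Eᵢ/kT = 0.18140, 1.6279, 2.5891, 3.3953, 4.0620.
Z = Σ e^(−Eᵢ/kT) = e^(−0.18140) + e^(−1.6279) + e^(−2.5891) + e^(−3.3953) + e^(−4.0620) = 0.83410 + 0.19634 + 0.075088 + 0.033530 + 0.017215 = 1.1563.
⟨E⟩ = Σ Eᵢ e^(−Eᵢ/kT) / Z = (11.7·0.83410 + 105·0.19634 + 167·0.075088 + 219·0.033530 + 262·0.017215) / 1.1563 = 47.4 meV.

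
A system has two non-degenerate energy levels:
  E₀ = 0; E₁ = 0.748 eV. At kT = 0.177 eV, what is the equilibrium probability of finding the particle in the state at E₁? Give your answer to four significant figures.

0.01440

Eᵢ/kT = 0, 4.22599.
Z = Σ e^(−Eᵢ/kT) = e^(−0) + e^(−4.22599) = 1.00000 + 0.0146109 = 1.01461.
P₁ = e^(−E₁/kT) / Z = 0.0146109/1.01461 = 0.01440.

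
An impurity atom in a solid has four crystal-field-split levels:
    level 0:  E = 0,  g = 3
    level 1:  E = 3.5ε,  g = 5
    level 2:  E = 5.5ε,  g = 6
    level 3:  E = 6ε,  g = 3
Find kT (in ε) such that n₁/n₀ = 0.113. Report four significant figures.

n₁/n₀ = (g₁/g₀) exp[−(E₁−E₀)/kT] = 0.113.
⇒ (E₁−E₀)/kT = ln((5/3)/0.113) = ln(14.7493) = 2.69120.
kT = 3.5ε / 2.69120 = 1.301 ε.

1.301 ε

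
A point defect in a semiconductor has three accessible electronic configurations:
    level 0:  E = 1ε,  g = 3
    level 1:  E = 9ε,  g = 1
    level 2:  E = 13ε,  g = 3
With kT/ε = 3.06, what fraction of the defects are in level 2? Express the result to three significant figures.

Eᵢ/kT = 0.32680, 2.9412, 4.2484.
Z = Σ gᵢe^(−Eᵢ/kT) = 3·e^(−0.32680) + 1·e^(−2.9412) + 3·e^(−4.2484) = 2.1637 + 0.052802 + 0.042861 = 2.2594.
P₂ = g₂ e^(−E₂/kT) / Z = 0.042861/2.2594 = 0.0190.

0.0190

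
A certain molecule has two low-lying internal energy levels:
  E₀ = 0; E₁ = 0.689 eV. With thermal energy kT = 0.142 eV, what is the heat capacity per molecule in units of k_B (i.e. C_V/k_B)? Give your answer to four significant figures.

Eᵢ/kT = 0, 4.85211.
Z = Σ e^(−Eᵢ/kT) = e^(−0) + e^(−4.85211) = 1.00000 + 0.00781188 = 1.00781.
⟨E⟩ = 0.00534067 eV, ⟨E²⟩ = 0.00367972 eV².
C_V/k_B = (⟨E²⟩ − ⟨E⟩²)/(kT)² = (0.00367972 − 0.0000285228)/0.0201640 = 0.1811.

0.1811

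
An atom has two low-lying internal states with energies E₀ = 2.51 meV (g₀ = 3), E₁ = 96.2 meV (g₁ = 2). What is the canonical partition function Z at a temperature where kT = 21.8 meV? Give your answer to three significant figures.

Z = 2.70

Eᵢ/kT = 0.11514, 4.4128.
Z = Σ gᵢe^(−Eᵢ/kT) = 3·e^(−0.11514) + 2·e^(−4.4128) = 2.6737 + 0.024242 = 2.6979.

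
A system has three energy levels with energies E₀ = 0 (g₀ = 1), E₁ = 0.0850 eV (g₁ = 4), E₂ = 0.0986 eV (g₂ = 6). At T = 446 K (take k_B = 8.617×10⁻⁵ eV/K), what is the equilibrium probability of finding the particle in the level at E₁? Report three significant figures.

k_BT = 8.617×10⁻⁵ × 446 K = 0.038432 eV.
Eᵢ/kT = 0, 2.2117, 2.5656.
Z = Σ gᵢe^(−Eᵢ/kT) = 1·e^(−0) + 4·e^(−2.2117) + 6·e^(−2.5656) = 1.0000 + 0.43806 + 0.46124 = 1.8993.
P₁ = g₁ e^(−E₁/kT) / Z = 0.43806/1.8993 = 0.231.

0.231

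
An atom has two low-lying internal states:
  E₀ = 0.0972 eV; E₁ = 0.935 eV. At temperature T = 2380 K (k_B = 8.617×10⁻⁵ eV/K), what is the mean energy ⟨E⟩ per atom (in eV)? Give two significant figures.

0.11 eV

k_BT = 8.617×10⁻⁵ × 2380 K = 0.2051 eV.
Eᵢ/kT = 0.4739, 4.559.
Z = Σ e^(−Eᵢ/kT) = e^(−0.4739) + e^(−4.559) = 0.6226 + 0.01047 = 0.6331.
⟨E⟩ = Σ Eᵢ e^(−Eᵢ/kT) / Z = (0.0972·0.6226 + 0.935·0.01047) / 0.6331 = 0.11 eV.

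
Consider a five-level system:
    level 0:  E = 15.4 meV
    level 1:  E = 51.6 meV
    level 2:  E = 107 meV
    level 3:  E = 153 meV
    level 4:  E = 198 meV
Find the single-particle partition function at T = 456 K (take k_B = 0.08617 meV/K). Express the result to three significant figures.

k_BT = 0.08617 × 456 K = 39.294 meV.
Eᵢ/kT = 0.39192, 1.3132, 2.7231, 3.8937, 5.0389.
Z = Σ e^(−Eᵢ/kT) = e^(−0.39192) + e^(−1.3132) + e^(−2.7231) + e^(−3.8937) + e^(−5.0389) = 0.67576 + 0.26896 + 0.065671 + 0.020370 + 0.0064809 = 1.0372.

Z = 1.04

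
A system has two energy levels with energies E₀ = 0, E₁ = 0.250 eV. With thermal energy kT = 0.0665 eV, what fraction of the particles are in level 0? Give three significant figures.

Eᵢ/kT = 0, 3.7594.
Z = Σ e^(−Eᵢ/kT) = e^(−0) + e^(−3.7594) = 1.0000 + 0.023298 = 1.0233.
P₀ = e^(−E₀/kT) / Z = 1.0000/1.0233 = 0.977.

0.977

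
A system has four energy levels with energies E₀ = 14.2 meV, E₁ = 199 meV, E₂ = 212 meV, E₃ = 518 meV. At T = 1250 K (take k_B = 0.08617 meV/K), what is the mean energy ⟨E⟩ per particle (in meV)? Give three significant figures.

65.7 meV

k_BT = 0.08617 × 1250 K = 107.71 meV.
Eᵢ/kT = 0.13184, 1.8476, 1.9682, 4.8092.
Z = Σ e^(−Eᵢ/kT) = e^(−0.13184) + e^(−1.8476) + e^(−1.9682) + e^(−4.8092) = 0.87648 + 0.15761 + 0.13971 + 0.0081544 = 1.1820.
⟨E⟩ = Σ Eᵢ e^(−Eᵢ/kT) / Z = (14.2·0.87648 + 199·0.15761 + 212·0.13971 + 518·0.0081544) / 1.1820 = 65.7 meV.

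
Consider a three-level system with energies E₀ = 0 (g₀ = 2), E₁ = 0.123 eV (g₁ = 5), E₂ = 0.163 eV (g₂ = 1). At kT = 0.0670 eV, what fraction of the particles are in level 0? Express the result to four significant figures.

Eᵢ/kT = 0, 1.83582, 2.43284.
Z = Σ gᵢe^(−Eᵢ/kT) = 2·e^(−0) + 5·e^(−1.83582) + 1·e^(−2.43284) = 2.00000 + 0.797413 + 0.0877872 = 2.88520.
P₀ = g₀ e^(−E₀/kT) / Z = 2.00000/2.88520 = 0.6932.

0.6932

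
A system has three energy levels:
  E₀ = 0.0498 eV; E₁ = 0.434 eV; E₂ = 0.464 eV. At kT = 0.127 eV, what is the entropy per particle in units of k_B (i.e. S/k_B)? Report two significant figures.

Eᵢ/kT = 0.3921, 3.417, 3.654.
Z = Σ e^(−Eᵢ/kT) = e^(−0.3921) + e^(−3.417) + e^(−3.654) = 0.6756 + 0.03281 + 0.02589 = 0.7343.
⟨E⟩ = Σ EᵢPᵢ = 0.08157 eV.
S/k_B = ln Z + ⟨E⟩/kT = ln(0.7343) + 0.08157/0.127 = -0.3088 + 0.6423 = 0.33.

0.33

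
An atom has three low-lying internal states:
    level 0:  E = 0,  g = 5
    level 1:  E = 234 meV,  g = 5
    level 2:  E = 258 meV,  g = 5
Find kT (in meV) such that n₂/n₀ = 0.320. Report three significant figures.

n₂/n₀ = (g₂/g₀) exp[−(E₂−E₀)/kT] = 0.320.
⇒ (E₂−E₀)/kT = ln((5/5)/0.320) = ln(3.1250) = 1.1394.
kT = 258 meV / 1.1394 = 226 meV.

226 meV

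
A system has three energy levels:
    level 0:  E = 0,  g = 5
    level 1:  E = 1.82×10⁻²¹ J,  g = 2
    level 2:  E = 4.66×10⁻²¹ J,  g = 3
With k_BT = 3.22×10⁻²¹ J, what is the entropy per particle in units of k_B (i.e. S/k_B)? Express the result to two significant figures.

2.2

Eᵢ/kT = 0, 0.5652, 1.447.
Z = Σ gᵢe^(−Eᵢ/kT) = 5·e^(−0) + 2·e^(−0.5652) + 3·e^(−1.447) = 5.000 + 1.136 + 0.7058 = 6.842.
⟨E⟩ = Σ EᵢPᵢ = 0.7829 ×10⁻²¹ J.
S/k_B = ln Z + ⟨E⟩/kT = ln(6.842) + 0.7829/3.22 = 1.923 + 0.2431 = 2.2.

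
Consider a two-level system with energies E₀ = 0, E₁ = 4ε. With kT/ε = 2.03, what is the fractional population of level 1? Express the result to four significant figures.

Eᵢ/kT = 0, 1.97044.
Z = Σ e^(−Eᵢ/kT) = e^(−0) + e^(−1.97044) = 1.00000 + 0.139396 = 1.13940.
P₁ = e^(−E₁/kT) / Z = 0.139396/1.13940 = 0.1223.

0.1223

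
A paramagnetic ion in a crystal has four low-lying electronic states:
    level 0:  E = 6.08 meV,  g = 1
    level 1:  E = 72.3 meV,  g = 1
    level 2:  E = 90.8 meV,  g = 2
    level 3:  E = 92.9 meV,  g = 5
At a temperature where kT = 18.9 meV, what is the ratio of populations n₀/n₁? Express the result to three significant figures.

33.2

n₀/n₁ = (g₀/g₁) exp[−(E₀−E₁)/kT] = (1/1) × exp(−(-66.22 meV)/(18.9 meV)) = (1/1) × exp(3.5037) = 33.2.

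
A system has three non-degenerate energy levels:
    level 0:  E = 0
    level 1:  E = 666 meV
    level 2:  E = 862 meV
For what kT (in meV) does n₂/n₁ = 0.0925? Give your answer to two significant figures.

82 meV

n₂/n₁ = exp[−(E₂−E₁)/kT] = 0.0925.
⇒ (E₂−E₁)/kT = ln(1/0.0925) = ln(10.81) = 2.380.
kT = 196 meV / 2.380 = 82 meV.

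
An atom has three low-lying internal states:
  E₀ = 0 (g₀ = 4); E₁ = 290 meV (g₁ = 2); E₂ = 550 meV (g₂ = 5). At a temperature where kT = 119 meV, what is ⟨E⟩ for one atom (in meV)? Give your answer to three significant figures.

Eᵢ/kT = 0, 2.4370, 4.6218.
Z = Σ gᵢe^(−Eᵢ/kT) = 4·e^(−0) + 2·e^(−2.4370) + 5·e^(−4.6218) = 4.0000 + 0.17485 + 0.049175 = 4.2240.
⟨E⟩ = Σ Eᵢ gᵢe^(−Eᵢ/kT) / Z = (0·4.0000 + 290·0.17485 + 550·0.049175) / 4.2240 = 18.4 meV.

18.4 meV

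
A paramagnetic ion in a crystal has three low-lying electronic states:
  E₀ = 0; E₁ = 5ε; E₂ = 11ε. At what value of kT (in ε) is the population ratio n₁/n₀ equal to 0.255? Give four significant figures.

n₁/n₀ = exp[−(E₁−E₀)/kT] = 0.255.
⇒ (E₁−E₀)/kT = ln(1/0.255) = ln(3.92157) = 1.36649.
kT = 5ε / 1.36649 = 3.659 ε.

3.659 ε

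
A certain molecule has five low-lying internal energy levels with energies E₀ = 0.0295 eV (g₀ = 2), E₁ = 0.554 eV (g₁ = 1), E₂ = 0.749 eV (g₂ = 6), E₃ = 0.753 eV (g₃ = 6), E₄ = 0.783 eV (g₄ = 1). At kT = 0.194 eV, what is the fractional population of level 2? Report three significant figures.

0.0618

Eᵢ/kT = 0.15206, 2.8557, 3.8608, 3.8814, 4.0361.
Z = Σ gᵢe^(−Eᵢ/kT) = 2·e^(−0.15206) + 1·e^(−2.8557) + 6·e^(−3.8608) + 6·e^(−3.8814) + 1·e^(−4.0361) = 1.7179 + 0.057516 + 0.12631 + 0.12373 + 0.017666 = 2.0431.
P₂ = g₂ e^(−E₂/kT) / Z = 0.12631/2.0431 = 0.0618.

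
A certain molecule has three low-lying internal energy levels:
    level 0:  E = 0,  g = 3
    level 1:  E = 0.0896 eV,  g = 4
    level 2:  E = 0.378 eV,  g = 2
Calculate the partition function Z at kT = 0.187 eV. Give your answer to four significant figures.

Z = 5.742

Eᵢ/kT = 0, 0.479144, 2.02139.
Z = Σ gᵢe^(−Eᵢ/kT) = 3·e^(−0) + 4·e^(−0.479144) + 2·e^(−2.02139) = 3.00000 + 2.47725 + 0.264942 = 5.74219.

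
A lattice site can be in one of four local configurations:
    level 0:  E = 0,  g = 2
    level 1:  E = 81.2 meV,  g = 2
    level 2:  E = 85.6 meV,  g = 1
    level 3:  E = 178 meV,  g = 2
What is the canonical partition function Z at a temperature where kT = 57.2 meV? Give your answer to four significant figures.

Z = 2.797

Eᵢ/kT = 0, 1.41958, 1.49650, 3.11189.
Z = Σ gᵢe^(−Eᵢ/kT) = 2·e^(−0) + 2·e^(−1.41958) + 1·e^(−1.49650) + 2·e^(−3.11189) = 2.00000 + 0.483631 + 0.223912 + 0.0890335 = 2.79658.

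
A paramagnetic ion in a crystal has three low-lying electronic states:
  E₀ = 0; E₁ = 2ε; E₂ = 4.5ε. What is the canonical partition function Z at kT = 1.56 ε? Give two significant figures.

Z = 1.3

Eᵢ/kT = 0, 1.282, 2.885.
Z = Σ e^(−Eᵢ/kT) = e^(−0) + e^(−1.282) + e^(−2.885) = 1.000 + 0.2775 + 0.05585 = 1.333.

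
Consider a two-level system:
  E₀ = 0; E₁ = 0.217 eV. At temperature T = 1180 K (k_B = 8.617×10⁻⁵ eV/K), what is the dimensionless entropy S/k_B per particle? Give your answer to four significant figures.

k_BT = 8.617×10⁻⁵ × 1180 K = 0.101681 eV.
Eᵢ/kT = 0, 2.13413.
Z = Σ e^(−Eᵢ/kT) = e^(−0) + e^(−2.13413) = 1.00000 + 0.118348 = 1.11835.
⟨E⟩ = Σ EᵢPᵢ = 0.0229638 eV.
S/k_B = ln Z + ⟨E⟩/kT = ln(1.11835) + 0.0229638/0.101681 = 0.111854 + 0.225842 = 0.3377.

0.3377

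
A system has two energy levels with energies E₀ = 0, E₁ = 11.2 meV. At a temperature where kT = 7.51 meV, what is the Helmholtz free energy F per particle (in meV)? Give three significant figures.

Eᵢ/kT = 0, 1.4913.
Z = Σ e^(−Eᵢ/kT) = e^(−0) + e^(−1.4913) = 1.0000 + 0.22508 = 1.2251.
F = −kT ln Z = −7.51 × ln(1.2251) = −7.51 × 0.20302 = -1.52 meV.

-1.52 meV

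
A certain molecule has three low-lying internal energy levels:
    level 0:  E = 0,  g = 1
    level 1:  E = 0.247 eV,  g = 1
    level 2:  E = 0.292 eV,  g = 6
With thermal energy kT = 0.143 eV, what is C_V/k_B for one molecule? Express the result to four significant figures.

Eᵢ/kT = 0, 1.72727, 2.04196.
Z = Σ gᵢe^(−Eᵢ/kT) = 1·e^(−0) + 1·e^(−1.72727) + 6·e^(−2.04196) = 1.00000 + 0.177769 + 0.778645 = 1.95641.
⟨E⟩ = 0.138659 eV, ⟨E²⟩ = 0.0394784 eV².
C_V/k_B = (⟨E²⟩ − ⟨E⟩²)/(kT)² = (0.0394784 − 0.0192263)/0.0204490 = 0.9904.

0.9904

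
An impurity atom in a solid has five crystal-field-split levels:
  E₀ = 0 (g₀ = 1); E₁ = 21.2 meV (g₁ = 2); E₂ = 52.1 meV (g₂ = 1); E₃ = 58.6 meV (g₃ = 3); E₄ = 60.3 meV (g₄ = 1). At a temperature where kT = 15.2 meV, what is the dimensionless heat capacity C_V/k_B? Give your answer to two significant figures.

1.1

Eᵢ/kT = 0, 1.395, 3.428, 3.855, 3.967.
Z = Σ gᵢe^(−Eᵢ/kT) = 1·e^(−0) + 2·e^(−1.395) + 1·e^(−3.428) + 3·e^(−3.855) + 1·e^(−3.967) = 1.000 + 0.4957 + 0.03245 + 0.06352 + 0.01893 = 1.611.
⟨E⟩ = 10.59 meV, ⟨E²⟩ = 371.1 meV².
C_V/k_B = (⟨E²⟩ − ⟨E⟩²)/(kT)² = (371.1 − 112.1)/231.0 = 1.1.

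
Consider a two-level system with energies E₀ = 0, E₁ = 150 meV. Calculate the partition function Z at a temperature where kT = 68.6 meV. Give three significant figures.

Eᵢ/kT = 0, 2.1866.
Z = Σ e^(−Eᵢ/kT) = e^(−0) + e^(−2.1866) = 1.0000 + 0.11230 = 1.1123.

Z = 1.11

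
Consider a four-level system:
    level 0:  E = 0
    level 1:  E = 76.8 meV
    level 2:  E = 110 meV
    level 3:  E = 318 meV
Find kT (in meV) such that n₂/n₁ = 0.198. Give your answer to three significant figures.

20.5 meV

n₂/n₁ = exp[−(E₂−E₁)/kT] = 0.198.
⇒ (E₂−E₁)/kT = ln(1/0.198) = ln(5.0505) = 1.6195.
kT = 33.2 meV / 1.6195 = 20.5 meV.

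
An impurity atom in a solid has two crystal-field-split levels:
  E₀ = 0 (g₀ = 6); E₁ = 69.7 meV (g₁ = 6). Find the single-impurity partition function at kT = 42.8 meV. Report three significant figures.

Z = 7.18

Eᵢ/kT = 0, 1.6285.
Z = Σ gᵢe^(−Eᵢ/kT) = 6·e^(−0) + 6·e^(−1.6285) = 6.0000 + 1.1773 = 7.1773.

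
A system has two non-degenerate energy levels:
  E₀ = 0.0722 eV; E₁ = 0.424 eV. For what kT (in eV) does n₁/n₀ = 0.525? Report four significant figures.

n₁/n₀ = exp[−(E₁−E₀)/kT] = 0.525.
⇒ (E₁−E₀)/kT = ln(1/0.525) = ln(1.90476) = 0.644356.
kT = 0.3518 eV / 0.644356 = 0.5460 eV.

0.5460 eV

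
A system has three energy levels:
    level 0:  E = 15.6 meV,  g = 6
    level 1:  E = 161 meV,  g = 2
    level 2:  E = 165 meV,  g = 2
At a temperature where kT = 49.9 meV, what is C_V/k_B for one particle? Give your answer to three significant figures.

0.283

Eᵢ/kT = 0.31263, 3.2265, 3.3066.
Z = Σ gᵢe^(−Eᵢ/kT) = 6·e^(−0.31263) + 2·e^(−3.2265) + 2·e^(−3.3066) = 4.3891 + 0.079392 + 0.073281 = 4.5418.
⟨E⟩ = 20.552 meV, ⟨E²⟩ = 1127.6 meV².
C_V/k_B = (⟨E²⟩ − ⟨E⟩²)/(kT)² = (1127.6 − 422.38)/2490.0 = 0.283.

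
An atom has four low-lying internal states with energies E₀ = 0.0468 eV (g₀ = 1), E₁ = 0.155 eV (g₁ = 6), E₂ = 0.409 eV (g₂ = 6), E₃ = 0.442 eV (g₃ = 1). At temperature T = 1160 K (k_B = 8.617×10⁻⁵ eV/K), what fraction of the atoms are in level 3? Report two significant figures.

k_BT = 8.617×10⁻⁵ × 1160 K = 0.09996 eV.
Eᵢ/kT = 0.4682, 1.551, 4.092, 4.422.
Z = Σ gᵢe^(−Eᵢ/kT) = 1·e^(−0.4682) + 6·e^(−1.551) + 6·e^(−4.092) + 1·e^(−4.422) = 0.6261 + 1.272 + 0.1002 + 0.01201 = 2.010.
P₃ = g₃ e^(−E₃/kT) / Z = 0.01201/2.010 = 0.0060.

0.0060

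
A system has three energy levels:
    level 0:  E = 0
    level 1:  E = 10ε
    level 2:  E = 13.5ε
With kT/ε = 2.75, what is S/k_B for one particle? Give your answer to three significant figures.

Eᵢ/kT = 0, 3.6364, 4.9091.
Z = Σ e^(−Eᵢ/kT) = e^(−0) + e^(−3.6364) + e^(−4.9091) = 1.0000 + 0.026347 + 0.0073791 = 1.0337.
⟨E⟩ = Σ EᵢPᵢ = 0.35125 ε.
S/k_B = ln Z + ⟨E⟩/kT = ln(1.0337) + 0.35125/2.75 = 0.033145 + 0.12773 = 0.161.

0.161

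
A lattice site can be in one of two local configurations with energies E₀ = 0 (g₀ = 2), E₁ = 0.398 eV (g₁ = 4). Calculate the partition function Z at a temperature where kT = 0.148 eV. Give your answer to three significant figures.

Eᵢ/kT = 0, 2.6892.
Z = Σ gᵢe^(−Eᵢ/kT) = 2·e^(−0) + 4·e^(−2.6892) = 2.0000 + 0.27174 = 2.2717.

Z = 2.27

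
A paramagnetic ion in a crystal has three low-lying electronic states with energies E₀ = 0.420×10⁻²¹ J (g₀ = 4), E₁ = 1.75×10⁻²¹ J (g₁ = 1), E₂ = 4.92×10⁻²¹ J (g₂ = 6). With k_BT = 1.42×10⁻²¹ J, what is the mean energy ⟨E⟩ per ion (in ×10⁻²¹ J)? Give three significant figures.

0.777 ×10⁻²¹ J

Eᵢ/kT = 0.29577, 1.2324, 3.4648.
Z = Σ gᵢe^(−Eᵢ/kT) = 4·e^(−0.29577) + 1·e^(−1.2324) + 6·e^(−3.4648) = 2.9758 + 0.29159 + 0.18768 = 3.4551.
⟨E⟩ = Σ Eᵢ gᵢe^(−Eᵢ/kT) / Z = (0.420·2.9758 + 1.75·0.29159 + 4.92·0.18768) / 3.4551 = 0.777 ×10⁻²¹ J.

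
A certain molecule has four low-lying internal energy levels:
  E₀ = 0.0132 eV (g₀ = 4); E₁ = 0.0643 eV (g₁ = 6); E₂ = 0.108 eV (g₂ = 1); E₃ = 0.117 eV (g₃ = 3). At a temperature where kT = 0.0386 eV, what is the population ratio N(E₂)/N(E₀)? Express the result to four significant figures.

n₂/n₀ = (g₂/g₀) exp[−(E₂−E₀)/kT] = (1/4) × exp(−(0.0948 eV)/(0.0386 eV)) = (1/4) × exp(-2.45596) = 0.02145.

0.02145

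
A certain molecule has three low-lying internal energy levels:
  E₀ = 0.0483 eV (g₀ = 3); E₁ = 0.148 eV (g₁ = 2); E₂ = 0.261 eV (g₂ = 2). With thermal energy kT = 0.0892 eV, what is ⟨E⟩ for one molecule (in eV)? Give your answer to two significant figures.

Eᵢ/kT = 0.5415, 1.659, 2.926.
Z = Σ gᵢe^(−Eᵢ/kT) = 3·e^(−0.5415) + 2·e^(−1.659) + 2·e^(−2.926) = 1.746 + 0.3807 + 0.1072 = 2.234.
⟨E⟩ = Σ Eᵢ gᵢe^(−Eᵢ/kT) / Z = (0.0483·1.746 + 0.148·0.3807 + 0.261·0.1072) / 2.234 = 0.075 eV.

0.075 eV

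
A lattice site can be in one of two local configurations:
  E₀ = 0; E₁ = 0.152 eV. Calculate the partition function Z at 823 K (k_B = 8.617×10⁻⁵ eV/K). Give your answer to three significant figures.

k_BT = 8.617×10⁻⁵ × 823 K = 0.070918 eV.
Eᵢ/kT = 0, 2.1433.
Z = Σ e^(−Eᵢ/kT) = e^(−0) + e^(−2.1433) = 1.0000 + 0.11727 = 1.1173.

Z = 1.12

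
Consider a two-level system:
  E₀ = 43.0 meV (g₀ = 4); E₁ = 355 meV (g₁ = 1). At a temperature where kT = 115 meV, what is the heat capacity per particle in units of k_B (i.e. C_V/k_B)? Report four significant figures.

0.1181

Eᵢ/kT = 0.373913, 3.08696.
Z = Σ gᵢe^(−Eᵢ/kT) = 4·e^(−0.373913) + 1·e^(−3.08696) = 2.75215 + 0.0456405 = 2.79779.
⟨E⟩ = 48.0897 meV, ⟨E²⟩ = 3874.69 meV².
C_V/k_B = (⟨E²⟩ − ⟨E⟩²)/(kT)² = (3874.69 − 2312.62)/13225.0 = 0.1181.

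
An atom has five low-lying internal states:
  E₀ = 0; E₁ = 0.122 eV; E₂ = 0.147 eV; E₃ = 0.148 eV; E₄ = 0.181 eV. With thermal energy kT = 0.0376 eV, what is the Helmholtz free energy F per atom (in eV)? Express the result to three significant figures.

Eᵢ/kT = 0, 3.2447, 3.9096, 3.9362, 4.8138.
Z = Σ e^(−Eᵢ/kT) = e^(−0) + e^(−3.2447) + e^(−3.9096) + e^(−3.9362) + e^(−4.8138) = 1.0000 + 0.038980 + 0.020049 + 0.019522 + 0.0081170 = 1.0867.
F = −kT ln Z = −0.0376 × ln(1.0867) = −0.0376 × 0.083146 = -0.00313 eV.

-0.00313 eV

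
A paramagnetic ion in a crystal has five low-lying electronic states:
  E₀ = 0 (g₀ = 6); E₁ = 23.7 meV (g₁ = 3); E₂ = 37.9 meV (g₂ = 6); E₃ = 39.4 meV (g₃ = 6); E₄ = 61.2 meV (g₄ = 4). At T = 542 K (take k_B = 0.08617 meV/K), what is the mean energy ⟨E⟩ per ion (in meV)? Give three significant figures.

22.0 meV

k_BT = 0.08617 × 542 K = 46.704 meV.
Eᵢ/kT = 0, 0.50745, 0.81149, 0.84361, 1.3104.
Z = Σ gᵢe^(−Eᵢ/kT) = 6·e^(−0) + 3·e^(−0.50745) + 6·e^(−0.81149) + 6·e^(−0.84361) + 4·e^(−1.3104) = 6.0000 + 1.8061 + 2.6652 + 2.5809 + 1.0788 = 14.131.
⟨E⟩ = Σ Eᵢ gᵢe^(−Eᵢ/kT) / Z = (0·6.0000 + 23.7·1.8061 + 37.9·2.6652 + 39.4·2.5809 + 61.2·1.0788) / 14.131 = 22.0 meV.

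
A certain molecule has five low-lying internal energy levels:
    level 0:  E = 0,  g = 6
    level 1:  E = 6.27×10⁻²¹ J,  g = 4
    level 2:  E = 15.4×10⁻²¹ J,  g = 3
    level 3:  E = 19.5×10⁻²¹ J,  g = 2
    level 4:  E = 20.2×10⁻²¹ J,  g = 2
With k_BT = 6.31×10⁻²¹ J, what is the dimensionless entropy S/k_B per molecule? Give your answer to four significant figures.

Eᵢ/kT = 0, 0.993661, 2.44057, 3.09033, 3.20127.
Z = Σ gᵢe^(−Eᵢ/kT) = 6·e^(−0) + 4·e^(−0.993661) + 3·e^(−2.44057) + 2·e^(−3.09033) + 2·e^(−3.20127) = 6.00000 + 1.48088 + 0.261334 + 0.0909739 + 0.0814209 = 7.91461.
⟨E⟩ = Σ EᵢPᵢ = 2.11360 ×10⁻²¹ J.
S/k_B = ln Z + ⟨E⟩/kT = ln(7.91461) + 2.11360/6.31 = 2.06871 + 0.334960 = 2.404.

2.404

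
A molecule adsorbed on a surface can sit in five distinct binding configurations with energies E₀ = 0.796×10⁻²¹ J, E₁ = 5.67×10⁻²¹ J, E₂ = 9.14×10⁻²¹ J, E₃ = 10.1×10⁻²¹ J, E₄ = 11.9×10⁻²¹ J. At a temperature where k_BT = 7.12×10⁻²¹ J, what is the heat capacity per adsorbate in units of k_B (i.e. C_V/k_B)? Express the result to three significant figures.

0.346

Eᵢ/kT = 0.11180, 0.79635, 1.2837, 1.4185, 1.6713.
Z = Σ e^(−Eᵢ/kT) = e^(−0.11180) + e^(−0.79635) + e^(−1.2837) + e^(−1.4185) + e^(−1.6713) = 0.89422 + 0.45097 + 0.27701 + 0.24208 + 0.18800 = 2.0523.
⟨E⟩ = 5.1079, ⟨E²⟩ = 43.621.
C_V/k_B = (⟨E²⟩ − ⟨E⟩²)/(kT)² = (43.621 − 26.091)/50.694 = 0.346.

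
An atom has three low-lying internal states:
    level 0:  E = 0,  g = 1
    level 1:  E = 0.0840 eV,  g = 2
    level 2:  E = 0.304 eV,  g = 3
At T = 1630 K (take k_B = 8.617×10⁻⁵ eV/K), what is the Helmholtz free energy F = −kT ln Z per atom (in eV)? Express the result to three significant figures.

k_BT = 8.617×10⁻⁵ × 1630 K = 0.14046 eV.
Eᵢ/kT = 0, 0.59804, 2.1643.
Z = Σ gᵢe^(−Eᵢ/kT) = 1·e^(−0) + 2·e^(−0.59804) + 3·e^(−2.1643) = 1.0000 + 1.0998 + 0.34449 = 2.4443.
F = −kT ln Z = −0.14046 × ln(2.4443) = −0.14046 × 0.89376 = -0.126 eV.

-0.126 eV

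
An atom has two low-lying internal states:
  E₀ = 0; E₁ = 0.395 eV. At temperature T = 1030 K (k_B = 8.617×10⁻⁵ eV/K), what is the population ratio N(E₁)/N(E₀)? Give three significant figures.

k_BT = 8.617×10⁻⁵ × 1030 K = 0.088755 eV.
n₁/n₀ = exp[−(E₁−E₀)/kT] = exp(−(0.395 eV)/(0.088755 eV)) = exp(-4.4505) = 0.0117.

0.0117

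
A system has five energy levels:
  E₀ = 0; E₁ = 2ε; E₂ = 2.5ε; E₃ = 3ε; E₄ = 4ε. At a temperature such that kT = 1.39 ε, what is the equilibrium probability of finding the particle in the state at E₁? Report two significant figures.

Eᵢ/kT = 0, 1.439, 1.799, 2.158, 2.878.
Z = Σ e^(−Eᵢ/kT) = e^(−0) + e^(−1.439) + e^(−1.799) + e^(−2.158) + e^(−2.878) = 1.000 + 0.2372 + 0.1655 + 0.1156 + 0.05625 = 1.575.
P₁ = e^(−E₁/kT) / Z = 0.2372/1.575 = 0.15.

0.15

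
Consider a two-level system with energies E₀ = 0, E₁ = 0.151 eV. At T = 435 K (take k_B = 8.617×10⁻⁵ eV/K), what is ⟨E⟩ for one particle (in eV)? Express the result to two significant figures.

k_BT = 8.617×10⁻⁵ × 435 K = 0.03748 eV.
Eᵢ/kT = 0, 4.029.
Z = Σ e^(−Eᵢ/kT) = e^(−0) + e^(−4.029) = 1.000 + 0.01779 = 1.018.
⟨E⟩ = Σ Eᵢ e^(−Eᵢ/kT) / Z = (0·1.000 + 0.151·0.01779) / 1.018 = 0.0026 eV.

0.0026 eV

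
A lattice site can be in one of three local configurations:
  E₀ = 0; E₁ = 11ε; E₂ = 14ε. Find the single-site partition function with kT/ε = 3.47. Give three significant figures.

Z = 1.06

Eᵢ/kT = 0, 3.1700, 4.0346.
Z = Σ e^(−Eᵢ/kT) = e^(−0) + e^(−3.1700) + e^(−4.0346) = 1.0000 + 0.042004 + 0.017693 = 1.0597.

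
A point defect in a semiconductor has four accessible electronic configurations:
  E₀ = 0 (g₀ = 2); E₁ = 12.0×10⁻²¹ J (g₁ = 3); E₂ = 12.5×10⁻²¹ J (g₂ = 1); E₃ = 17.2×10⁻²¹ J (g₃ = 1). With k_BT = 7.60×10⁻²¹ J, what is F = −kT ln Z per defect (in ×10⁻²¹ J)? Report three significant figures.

-8.13 ×10⁻²¹ J

Eᵢ/kT = 0, 1.5789, 1.6447, 2.2632.
Z = Σ gᵢe^(−Eᵢ/kT) = 2·e^(−0) + 3·e^(−1.5789) + 1·e^(−1.6447) + 1·e^(−2.2632) = 2.0000 + 0.61861 + 0.19307 + 0.10402 = 2.9157.
F = −kT ln Z = −7.60 × ln(2.9157) = −7.60 × 1.0701 = -8.13 ×10⁻²¹ J.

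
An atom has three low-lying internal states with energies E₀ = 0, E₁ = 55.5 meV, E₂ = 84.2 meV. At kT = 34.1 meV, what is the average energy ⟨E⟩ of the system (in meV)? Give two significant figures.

Eᵢ/kT = 0, 1.628, 2.469.
Z = Σ e^(−Eᵢ/kT) = e^(−0) + e^(−1.628) + e^(−2.469) = 1.000 + 0.1963 + 0.08467 = 1.281.
⟨E⟩ = Σ Eᵢ e^(−Eᵢ/kT) / Z = (0·1.000 + 55.5·0.1963 + 84.2·0.08467) / 1.281 = 14 meV.

14 meV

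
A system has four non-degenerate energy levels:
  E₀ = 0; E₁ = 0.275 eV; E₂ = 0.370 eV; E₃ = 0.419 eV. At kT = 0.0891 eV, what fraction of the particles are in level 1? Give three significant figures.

Eᵢ/kT = 0, 3.0864, 4.1526, 4.7026.
Z = Σ e^(−Eᵢ/kT) = e^(−0) + e^(−3.0864) + e^(−4.1526) + e^(−4.7026) = 1.0000 + 0.045666 + 0.015723 + 0.0090717 = 1.0705.
P₁ = e^(−E₁/kT) / Z = 0.045666/1.0705 = 0.0427.

0.0427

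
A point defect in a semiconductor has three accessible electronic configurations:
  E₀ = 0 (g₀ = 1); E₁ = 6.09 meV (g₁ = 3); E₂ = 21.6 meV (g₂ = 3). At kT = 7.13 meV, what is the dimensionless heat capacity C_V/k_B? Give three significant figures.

0.535

Eᵢ/kT = 0, 0.85414, 3.0295.
Z = Σ gᵢe^(−Eᵢ/kT) = 1·e^(−0) + 3·e^(−0.85414) + 3·e^(−3.0295) = 1.0000 + 1.2769 + 0.14502 = 2.4219.
⟨E⟩ = 4.5042 meV, ⟨E²⟩ = 47.491 meV².
C_V/k_B = (⟨E²⟩ − ⟨E⟩²)/(kT)² = (47.491 − 20.288)/50.837 = 0.535.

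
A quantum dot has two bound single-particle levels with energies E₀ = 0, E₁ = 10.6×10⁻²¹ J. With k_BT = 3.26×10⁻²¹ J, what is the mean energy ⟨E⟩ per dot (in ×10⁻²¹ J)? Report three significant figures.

Eᵢ/kT = 0, 3.2515.
Z = Σ e^(−Eᵢ/kT) = e^(−0) + e^(−3.2515) = 1.0000 + 0.038716 = 1.0387.
⟨E⟩ = Σ Eᵢ e^(−Eᵢ/kT) / Z = (0·1.0000 + 10.6·0.038716) / 1.0387 = 0.395 ×10⁻²¹ J.

0.395 ×10⁻²¹ J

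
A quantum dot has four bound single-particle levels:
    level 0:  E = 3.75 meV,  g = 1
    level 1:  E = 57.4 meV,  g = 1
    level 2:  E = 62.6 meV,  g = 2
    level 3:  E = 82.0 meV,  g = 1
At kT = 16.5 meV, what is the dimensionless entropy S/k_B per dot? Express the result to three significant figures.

0.433

Eᵢ/kT = 0.22727, 3.4788, 3.7939, 4.9697.
Z = Σ gᵢe^(−Eᵢ/kT) = 1·e^(−0.22727) + 1·e^(−3.4788) + 2·e^(−3.7939) + 1·e^(−4.9697) = 0.79671 + 0.030844 + 0.045015 + 0.0069452 = 0.87951.
⟨E⟩ = Σ EᵢPᵢ = 9.2615 meV.
S/k_B = ln Z + ⟨E⟩/kT = ln(0.87951) + 9.2615/16.5 = -0.12839 + 0.56130 = 0.433.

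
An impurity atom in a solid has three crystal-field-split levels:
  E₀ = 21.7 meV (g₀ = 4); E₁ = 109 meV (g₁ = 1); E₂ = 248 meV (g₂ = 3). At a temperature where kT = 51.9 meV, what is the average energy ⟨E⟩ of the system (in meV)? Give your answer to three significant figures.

Eᵢ/kT = 0.41811, 2.1002, 4.7784.
Z = Σ gᵢe^(−Eᵢ/kT) = 4·e^(−0.41811) + 1·e^(−2.1002) + 3·e^(−4.7784) = 2.6332 + 0.12243 + 0.025228 = 2.7809.
⟨E⟩ = Σ Eᵢ gᵢe^(−Eᵢ/kT) / Z = (21.7·2.6332 + 109·0.12243 + 248·0.025228) / 2.7809 = 27.6 meV.

27.6 meV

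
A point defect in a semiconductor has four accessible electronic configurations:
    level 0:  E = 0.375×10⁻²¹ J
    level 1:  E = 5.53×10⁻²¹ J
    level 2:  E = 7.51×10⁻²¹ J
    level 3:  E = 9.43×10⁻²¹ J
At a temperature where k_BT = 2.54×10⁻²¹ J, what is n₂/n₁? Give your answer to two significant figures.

0.46

n₂/n₁ = exp[−(E₂−E₁)/kT] = exp(−(1.98 ×10⁻²¹ J)/(2.54 ×10⁻²¹ J)) = exp(-0.7795) = 0.46.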